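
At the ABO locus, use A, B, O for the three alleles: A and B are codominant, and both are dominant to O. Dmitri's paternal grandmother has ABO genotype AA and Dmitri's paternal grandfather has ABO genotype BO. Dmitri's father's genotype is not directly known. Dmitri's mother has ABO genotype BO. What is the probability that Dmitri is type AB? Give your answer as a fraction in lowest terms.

Dmitri's father's ABO genotype from AA × BO: 1/2 AB, 1/2 AO.
Crossing each possibility with the mother BO and summing P(type AB): 1/2·1/4 + 1/2·1/4 = 1/4.

1/4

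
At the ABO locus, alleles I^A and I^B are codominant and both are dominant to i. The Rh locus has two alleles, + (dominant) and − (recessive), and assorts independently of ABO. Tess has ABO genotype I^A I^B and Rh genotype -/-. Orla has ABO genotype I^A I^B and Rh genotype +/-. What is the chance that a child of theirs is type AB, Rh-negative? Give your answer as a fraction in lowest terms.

1/4

ABO cross I^A I^B × I^A I^B → offspring phenotypes: 1/4 A, 1/4 B, 1/2 AB.
Rh cross -/- × +/- → 1/2 Rh+, 1/2 Rh-.
Independent loci: P(type AB, Rh-negative) = 1/2 × 1/2 = 1/4.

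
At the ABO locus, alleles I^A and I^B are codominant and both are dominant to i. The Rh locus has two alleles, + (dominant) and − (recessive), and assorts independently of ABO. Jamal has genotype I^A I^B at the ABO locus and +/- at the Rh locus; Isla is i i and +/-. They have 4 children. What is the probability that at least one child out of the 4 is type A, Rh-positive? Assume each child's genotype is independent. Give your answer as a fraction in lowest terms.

ABO cross I^A I^B × i i → 1/2 A, 1/2 B.
Rh cross +/- × +/- → 3/4 Rh+, 1/4 Rh-; so P(type A, Rh-positive) = 1/2 × 3/4 = 3/8 per child.
P(none) = (5/8)^4 = 625/4096; P(at least one) = 1 − 625/4096 = 3471/4096.

3471/4096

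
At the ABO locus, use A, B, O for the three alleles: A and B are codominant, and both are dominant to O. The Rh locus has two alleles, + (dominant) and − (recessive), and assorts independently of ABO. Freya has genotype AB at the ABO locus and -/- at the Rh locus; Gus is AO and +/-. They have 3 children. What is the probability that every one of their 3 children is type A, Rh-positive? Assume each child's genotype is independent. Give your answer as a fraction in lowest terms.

1/64

ABO cross AB × AO → 1/2 A, 1/4 B, 1/4 AB.
Rh cross -/- × +/- → 1/2 Rh+, 1/2 Rh-; so P(type A, Rh-positive) = 1/2 × 1/2 = 1/4 per child.
All 3 independent: (1/4)^3 = 1/64.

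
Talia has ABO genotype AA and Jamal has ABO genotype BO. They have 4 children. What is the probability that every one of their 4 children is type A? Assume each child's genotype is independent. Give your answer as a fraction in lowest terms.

1/16

ABO cross AA × BO → 1/2 A, 1/2 AB.
So P(type A) = 1/2 per child.
All 4 independent: (1/2)^4 = 1/16.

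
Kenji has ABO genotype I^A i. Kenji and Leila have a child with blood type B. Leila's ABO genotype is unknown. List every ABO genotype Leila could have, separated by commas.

For each candidate genotype of Leila, check whether crossing it with I^A i can produce every observed child phenotype.
  I^A I^A → possible child types {A} ✗
  I^A I^B → possible child types {A, B, AB} ✓
  I^A i → possible child types {O, A} ✗
  I^B I^B → possible child types {B, AB} ✓
  I^B i → possible child types {O, A, B, AB} ✓
  i i → possible child types {O, A} ✗

I^A I^B, I^B I^B, I^B i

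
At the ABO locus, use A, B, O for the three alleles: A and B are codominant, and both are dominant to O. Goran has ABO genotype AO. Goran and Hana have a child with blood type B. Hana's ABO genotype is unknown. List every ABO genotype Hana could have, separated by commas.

For each candidate genotype of Hana, check whether crossing it with AO can produce every observed child phenotype.
  AA → possible child types {A} ✗
  AB → possible child types {A, B, AB} ✓
  AO → possible child types {O, A} ✗
  BB → possible child types {B, AB} ✓
  BO → possible child types {O, A, B, AB} ✓
  OO → possible child types {O, A} ✗

AB, BB, BO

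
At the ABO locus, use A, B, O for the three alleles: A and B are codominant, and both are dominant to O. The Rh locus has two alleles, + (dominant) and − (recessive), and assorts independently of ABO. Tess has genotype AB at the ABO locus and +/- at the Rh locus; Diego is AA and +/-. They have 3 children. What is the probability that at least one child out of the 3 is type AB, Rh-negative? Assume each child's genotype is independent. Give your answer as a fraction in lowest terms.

169/512

ABO cross AB × AA → 1/2 A, 1/2 AB.
Rh cross +/- × +/- → 3/4 Rh+, 1/4 Rh-; so P(type AB, Rh-negative) = 1/2 × 1/4 = 1/8 per child.
P(none) = (7/8)^3 = 343/512; P(at least one) = 1 − 343/512 = 169/512.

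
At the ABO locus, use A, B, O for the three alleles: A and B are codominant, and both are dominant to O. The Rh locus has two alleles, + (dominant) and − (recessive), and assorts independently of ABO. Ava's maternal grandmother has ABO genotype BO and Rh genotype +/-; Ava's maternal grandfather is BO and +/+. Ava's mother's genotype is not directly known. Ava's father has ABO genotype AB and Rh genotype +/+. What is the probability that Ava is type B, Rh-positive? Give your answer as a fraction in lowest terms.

1/2

Ava's mother's ABO genotype from BO × BO: 1/4 BB, 1/2 BO, 1/4 OO.
Crossing each possibility with the father AB and summing P(type B): 1/4·1/2 + 1/2·1/2 + 1/4·1/2 = 1/2.
Similarly for Rh via the mother's Rh distribution: P(Rh+) = 1.
Independent loci: 1/2 × 1 = 1/2.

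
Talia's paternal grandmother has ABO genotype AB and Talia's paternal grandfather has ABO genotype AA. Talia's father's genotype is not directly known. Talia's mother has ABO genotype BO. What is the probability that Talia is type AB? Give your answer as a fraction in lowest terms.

Talia's father's ABO genotype from AB × AA: 1/2 AA, 1/2 AB.
Crossing each possibility with the mother BO and summing P(type AB): 1/2·1/2 + 1/2·1/4 = 3/8.

3/8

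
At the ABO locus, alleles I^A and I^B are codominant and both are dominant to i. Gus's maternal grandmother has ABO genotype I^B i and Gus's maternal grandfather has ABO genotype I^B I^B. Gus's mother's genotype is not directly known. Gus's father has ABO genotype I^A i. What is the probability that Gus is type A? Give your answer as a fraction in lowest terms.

Gus's mother's ABO genotype from I^B i × I^B I^B: 1/2 I^B I^B, 1/2 I^B i.
Crossing each possibility with the father I^A i and summing P(type A): 1/2·0 + 1/2·1/4 = 1/8.

1/8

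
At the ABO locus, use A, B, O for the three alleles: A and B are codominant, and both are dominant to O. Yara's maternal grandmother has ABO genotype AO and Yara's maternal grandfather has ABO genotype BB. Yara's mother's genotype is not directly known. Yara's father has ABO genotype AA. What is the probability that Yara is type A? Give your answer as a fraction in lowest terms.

1/2

Yara's mother's ABO genotype from AO × BB: 1/2 AB, 1/2 BO.
Crossing each possibility with the father AA and summing P(type A): 1/2·1/2 + 1/2·1/2 = 1/2.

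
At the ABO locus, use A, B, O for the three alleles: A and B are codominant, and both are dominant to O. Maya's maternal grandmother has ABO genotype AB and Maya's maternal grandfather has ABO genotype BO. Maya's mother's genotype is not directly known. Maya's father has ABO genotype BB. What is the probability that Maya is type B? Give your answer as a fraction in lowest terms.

3/4

Maya's mother's ABO genotype from AB × BO: 1/4 AB, 1/4 AO, 1/4 BB, 1/4 BO.
Crossing each possibility with the father BB and summing P(type B): 1/4·1/2 + 1/4·1/2 + 1/4·1 + 1/4·1 = 3/4.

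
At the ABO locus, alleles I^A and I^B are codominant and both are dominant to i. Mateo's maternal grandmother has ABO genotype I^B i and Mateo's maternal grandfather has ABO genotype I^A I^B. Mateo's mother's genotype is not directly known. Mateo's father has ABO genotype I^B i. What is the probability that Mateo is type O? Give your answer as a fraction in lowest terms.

Mateo's mother's ABO genotype from I^B i × I^A I^B: 1/4 I^A I^B, 1/4 I^A i, 1/4 I^B I^B, 1/4 I^B i.
Crossing each possibility with the father I^B i and summing P(type O): 1/4·0 + 1/4·1/4 + 1/4·0 + 1/4·1/4 = 1/8.

1/8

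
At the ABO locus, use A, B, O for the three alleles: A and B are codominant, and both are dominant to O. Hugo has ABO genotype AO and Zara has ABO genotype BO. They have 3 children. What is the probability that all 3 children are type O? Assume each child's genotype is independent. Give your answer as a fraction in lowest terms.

ABO cross AO × BO → 1/4 O, 1/4 A, 1/4 B, 1/4 AB.
So P(type O) = 1/4 per child.
All 3 independent: (1/4)^3 = 1/64.

1/64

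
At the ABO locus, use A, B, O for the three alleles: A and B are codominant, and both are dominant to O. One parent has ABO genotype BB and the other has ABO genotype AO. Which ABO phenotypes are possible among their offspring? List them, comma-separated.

B, AB

Gametes from BB × AO give offspring ABO genotypes AB, BO, i.e. phenotypes B, AB.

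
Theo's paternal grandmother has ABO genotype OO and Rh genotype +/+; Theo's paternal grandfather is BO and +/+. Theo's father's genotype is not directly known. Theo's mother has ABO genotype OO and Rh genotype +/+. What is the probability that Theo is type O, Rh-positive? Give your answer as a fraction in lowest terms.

3/4

Theo's father's ABO genotype from OO × BO: 1/2 BO, 1/2 OO.
Crossing each possibility with the mother OO and summing P(type O): 1/2·1/2 + 1/2·1 = 3/4.
Similarly for Rh via the father's Rh distribution: P(Rh+) = 1.
Independent loci: 3/4 × 1 = 3/4.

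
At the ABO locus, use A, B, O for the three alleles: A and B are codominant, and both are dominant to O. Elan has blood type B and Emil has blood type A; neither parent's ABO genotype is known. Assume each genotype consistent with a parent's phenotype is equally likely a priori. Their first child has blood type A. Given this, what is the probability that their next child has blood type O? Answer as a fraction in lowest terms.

1/12

Possible genotypes: Elan ∈ {BB, BO}; Emil ∈ {AA, AO}.
Weight each parental genotype pair by prior × P(type-A child):
  BO × AA: posterior weight 2/3; P(next child type O) = 0.
  BO × AO: posterior weight 1/3; P(next child type O) = 1/4.
Weighted sum = 1/12.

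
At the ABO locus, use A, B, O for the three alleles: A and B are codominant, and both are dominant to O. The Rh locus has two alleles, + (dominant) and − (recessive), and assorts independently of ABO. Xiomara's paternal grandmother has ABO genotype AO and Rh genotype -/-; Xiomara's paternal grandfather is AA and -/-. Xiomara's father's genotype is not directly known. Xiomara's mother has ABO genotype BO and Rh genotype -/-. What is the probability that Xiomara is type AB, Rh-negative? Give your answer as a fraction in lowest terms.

3/8

Xiomara's father's ABO genotype from AO × AA: 1/2 AA, 1/2 AO.
Crossing each possibility with the mother BO and summing P(type AB): 1/2·1/2 + 1/2·1/4 = 3/8.
Similarly for Rh via the father's Rh distribution: P(Rh-) = 1.
Independent loci: 3/8 × 1 = 3/8.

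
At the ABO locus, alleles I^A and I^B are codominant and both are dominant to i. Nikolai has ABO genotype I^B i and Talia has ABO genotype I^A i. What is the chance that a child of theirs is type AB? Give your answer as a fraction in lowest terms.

1/4

ABO cross I^B i × I^A i → offspring phenotypes: 1/4 O, 1/4 A, 1/4 B, 1/4 AB.
So P(type AB) = 1/4.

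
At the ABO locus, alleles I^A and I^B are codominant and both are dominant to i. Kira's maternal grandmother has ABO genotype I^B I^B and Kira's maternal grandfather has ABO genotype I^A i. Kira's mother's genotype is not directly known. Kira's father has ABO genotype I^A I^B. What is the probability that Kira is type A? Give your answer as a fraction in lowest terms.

1/4

Kira's mother's ABO genotype from I^B I^B × I^A i: 1/2 I^A I^B, 1/2 I^B i.
Crossing each possibility with the father I^A I^B and summing P(type A): 1/2·1/4 + 1/2·1/4 = 1/4.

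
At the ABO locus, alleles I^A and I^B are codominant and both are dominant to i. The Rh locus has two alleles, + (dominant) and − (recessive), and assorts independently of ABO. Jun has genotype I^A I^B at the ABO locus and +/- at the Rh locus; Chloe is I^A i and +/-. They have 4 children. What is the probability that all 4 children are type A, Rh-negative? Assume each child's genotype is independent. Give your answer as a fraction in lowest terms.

1/4096

ABO cross I^A I^B × I^A i → 1/2 A, 1/4 B, 1/4 AB.
Rh cross +/- × +/- → 3/4 Rh+, 1/4 Rh-; so P(type A, Rh-negative) = 1/2 × 1/4 = 1/8 per child.
All 4 independent: (1/8)^4 = 1/4096.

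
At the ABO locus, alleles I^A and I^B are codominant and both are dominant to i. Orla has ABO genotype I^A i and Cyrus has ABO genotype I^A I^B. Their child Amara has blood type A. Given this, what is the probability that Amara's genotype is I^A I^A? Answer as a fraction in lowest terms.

1/2

Cross I^A i × I^A I^B → 1/4 I^A I^A, 1/4 I^A I^B, 1/4 I^A i, 1/4 I^B i.
Type-A genotypes among offspring: I^A I^A (1/4), I^A i (1/4); total 1/2.
P(I^A I^A | type A) = (1/4) / (1/2) = 1/2.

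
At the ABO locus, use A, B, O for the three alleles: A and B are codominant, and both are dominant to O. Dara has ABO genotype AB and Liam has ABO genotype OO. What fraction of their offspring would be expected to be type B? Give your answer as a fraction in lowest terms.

1/2

ABO cross AB × OO → offspring phenotypes: 1/2 A, 1/2 B.
So P(type B) = 1/2.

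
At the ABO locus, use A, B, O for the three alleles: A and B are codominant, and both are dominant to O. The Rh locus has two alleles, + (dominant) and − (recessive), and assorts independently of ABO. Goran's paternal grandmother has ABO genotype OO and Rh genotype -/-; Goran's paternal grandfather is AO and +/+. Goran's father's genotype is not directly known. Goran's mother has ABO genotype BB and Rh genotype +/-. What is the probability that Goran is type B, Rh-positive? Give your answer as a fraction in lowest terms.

9/16

Goran's father's ABO genotype from OO × AO: 1/2 AO, 1/2 OO.
Crossing each possibility with the mother BB and summing P(type B): 1/2·1/2 + 1/2·1 = 3/4.
Similarly for Rh via the father's Rh distribution: P(Rh+) = 3/4.
Independent loci: 3/4 × 3/4 = 9/16.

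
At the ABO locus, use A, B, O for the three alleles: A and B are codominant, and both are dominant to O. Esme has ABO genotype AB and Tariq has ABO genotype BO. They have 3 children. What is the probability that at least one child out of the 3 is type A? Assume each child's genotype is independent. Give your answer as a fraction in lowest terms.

37/64

ABO cross AB × BO → 1/4 A, 1/2 B, 1/4 AB.
So P(type A) = 1/4 per child.
P(none) = (3/4)^3 = 27/64; P(at least one) = 1 − 27/64 = 37/64.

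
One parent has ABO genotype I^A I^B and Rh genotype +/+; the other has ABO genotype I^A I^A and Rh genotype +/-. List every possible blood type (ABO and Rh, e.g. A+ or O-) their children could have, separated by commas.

A+, AB+

Gametes from I^A I^B × I^A I^A give offspring ABO genotypes I^A I^A, I^A I^B, i.e. phenotypes A, AB.
Rh cross +/+ × +/- → phenotypes Rh+.
Combining independently: A+, AB+.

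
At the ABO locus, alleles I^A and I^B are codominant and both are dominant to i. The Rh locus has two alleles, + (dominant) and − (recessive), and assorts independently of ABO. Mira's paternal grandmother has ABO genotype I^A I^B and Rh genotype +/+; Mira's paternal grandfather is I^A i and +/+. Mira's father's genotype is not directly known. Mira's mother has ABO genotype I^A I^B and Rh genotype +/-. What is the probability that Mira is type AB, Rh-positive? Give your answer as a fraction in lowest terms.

Mira's father's ABO genotype from I^A I^B × I^A i: 1/4 I^A I^A, 1/4 I^A I^B, 1/4 I^A i, 1/4 I^B i.
Crossing each possibility with the mother I^A I^B and summing P(type AB): 1/4·1/2 + 1/4·1/2 + 1/4·1/4 + 1/4·1/4 = 3/8.
Similarly for Rh via the father's Rh distribution: P(Rh+) = 1.
Independent loci: 3/8 × 1 = 3/8.

3/8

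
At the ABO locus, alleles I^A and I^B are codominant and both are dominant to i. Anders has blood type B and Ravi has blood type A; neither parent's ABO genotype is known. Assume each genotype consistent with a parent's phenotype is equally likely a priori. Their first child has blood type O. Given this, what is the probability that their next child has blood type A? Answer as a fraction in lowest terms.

1/4

Possible genotypes: Anders ∈ {I^B I^B, I^B i}; Ravi ∈ {I^A I^A, I^A i}.
Weight each parental genotype pair by prior × P(type-O child):
  I^B i × I^A i: posterior weight 1; P(next child type A) = 1/4.
Weighted sum = 1/4.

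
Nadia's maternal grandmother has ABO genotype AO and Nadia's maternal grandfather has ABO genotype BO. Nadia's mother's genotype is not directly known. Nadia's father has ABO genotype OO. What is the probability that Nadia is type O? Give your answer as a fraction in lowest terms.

Nadia's mother's ABO genotype from AO × BO: 1/4 AB, 1/4 AO, 1/4 BO, 1/4 OO.
Crossing each possibility with the father OO and summing P(type O): 1/4·0 + 1/4·1/2 + 1/4·1/2 + 1/4·1 = 1/2.

1/2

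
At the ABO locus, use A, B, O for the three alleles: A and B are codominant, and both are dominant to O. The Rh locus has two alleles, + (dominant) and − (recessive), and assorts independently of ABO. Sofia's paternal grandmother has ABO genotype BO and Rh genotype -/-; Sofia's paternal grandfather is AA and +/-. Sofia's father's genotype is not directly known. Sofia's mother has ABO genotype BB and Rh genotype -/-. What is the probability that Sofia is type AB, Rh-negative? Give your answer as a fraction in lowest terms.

Sofia's father's ABO genotype from BO × AA: 1/2 AB, 1/2 AO.
Crossing each possibility with the mother BB and summing P(type AB): 1/2·1/2 + 1/2·1/2 = 1/2.
Similarly for Rh via the father's Rh distribution: P(Rh-) = 3/4.
Independent loci: 1/2 × 3/4 = 3/8.

3/8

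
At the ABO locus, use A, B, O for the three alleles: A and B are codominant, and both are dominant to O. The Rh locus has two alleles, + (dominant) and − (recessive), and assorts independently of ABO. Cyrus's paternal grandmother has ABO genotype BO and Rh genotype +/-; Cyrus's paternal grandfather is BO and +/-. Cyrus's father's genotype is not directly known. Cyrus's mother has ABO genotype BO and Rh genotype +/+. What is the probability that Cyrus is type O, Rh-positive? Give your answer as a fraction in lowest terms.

1/4

Cyrus's father's ABO genotype from BO × BO: 1/4 BB, 1/2 BO, 1/4 OO.
Crossing each possibility with the mother BO and summing P(type O): 1/4·0 + 1/2·1/4 + 1/4·1/2 = 1/4.
Similarly for Rh via the father's Rh distribution: P(Rh+) = 1.
Independent loci: 1/4 × 1 = 1/4.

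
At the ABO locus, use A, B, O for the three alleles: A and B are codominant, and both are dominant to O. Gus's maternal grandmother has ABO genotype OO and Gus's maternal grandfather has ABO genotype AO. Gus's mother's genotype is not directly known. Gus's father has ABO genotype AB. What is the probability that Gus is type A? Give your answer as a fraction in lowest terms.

Gus's mother's ABO genotype from OO × AO: 1/2 AO, 1/2 OO.
Crossing each possibility with the father AB and summing P(type A): 1/2·1/2 + 1/2·1/2 = 1/2.

1/2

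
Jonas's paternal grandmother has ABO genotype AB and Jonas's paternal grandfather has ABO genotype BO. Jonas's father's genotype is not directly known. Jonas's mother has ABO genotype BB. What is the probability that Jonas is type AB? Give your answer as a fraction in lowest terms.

1/4

Jonas's father's ABO genotype from AB × BO: 1/4 AB, 1/4 AO, 1/4 BB, 1/4 BO.
Crossing each possibility with the mother BB and summing P(type AB): 1/4·1/2 + 1/4·1/2 + 1/4·0 + 1/4·0 = 1/4.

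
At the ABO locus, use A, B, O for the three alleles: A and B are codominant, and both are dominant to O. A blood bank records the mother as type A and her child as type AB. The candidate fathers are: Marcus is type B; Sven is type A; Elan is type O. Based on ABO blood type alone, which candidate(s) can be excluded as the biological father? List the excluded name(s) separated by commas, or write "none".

Sven, Elan

A candidate is excluded only if no genotype consistent with his phenotype could produce a type AB child with a type A mother.
Sven (type A): no genotype consistent with that phenotype can produce a type-AB child with a type-A mother.
Elan (type O): no genotype consistent with that phenotype can produce a type-AB child with a type-A mother.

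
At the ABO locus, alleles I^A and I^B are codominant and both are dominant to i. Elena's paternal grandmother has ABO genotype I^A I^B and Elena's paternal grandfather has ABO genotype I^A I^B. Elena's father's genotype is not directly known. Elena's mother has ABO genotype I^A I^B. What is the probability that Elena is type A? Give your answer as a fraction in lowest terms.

1/4

Elena's father's ABO genotype from I^A I^B × I^A I^B: 1/4 I^A I^A, 1/2 I^A I^B, 1/4 I^B I^B.
Crossing each possibility with the mother I^A I^B and summing P(type A): 1/4·1/2 + 1/2·1/4 + 1/4·0 = 1/4.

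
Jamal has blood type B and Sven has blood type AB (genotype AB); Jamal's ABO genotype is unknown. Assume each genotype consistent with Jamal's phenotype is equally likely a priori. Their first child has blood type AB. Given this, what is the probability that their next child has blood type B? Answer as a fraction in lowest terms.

Possible genotypes: Jamal ∈ {BB, BO}; Sven ∈ {AB}.
Weight each parental genotype pair by prior × P(type-AB child):
  BB × AB: posterior weight 2/3; P(next child type B) = 1/2.
  BO × AB: posterior weight 1/3; P(next child type B) = 1/2.
Weighted sum = 1/2.

1/2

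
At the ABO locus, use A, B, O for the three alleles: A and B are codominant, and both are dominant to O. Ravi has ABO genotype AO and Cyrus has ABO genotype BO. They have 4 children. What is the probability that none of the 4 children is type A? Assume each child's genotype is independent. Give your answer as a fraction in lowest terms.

81/256

ABO cross AO × BO → 1/4 O, 1/4 A, 1/4 B, 1/4 AB.
So P(type A) = 1/4 per child.
P(not type A) = 3/4 for one child; (3/4)^4 = 81/256.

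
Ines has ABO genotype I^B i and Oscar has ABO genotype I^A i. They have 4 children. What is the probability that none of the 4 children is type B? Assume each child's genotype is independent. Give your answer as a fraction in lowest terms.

ABO cross I^B i × I^A i → 1/4 O, 1/4 A, 1/4 B, 1/4 AB.
So P(type B) = 1/4 per child.
P(not type B) = 3/4 for one child; (3/4)^4 = 81/256.

81/256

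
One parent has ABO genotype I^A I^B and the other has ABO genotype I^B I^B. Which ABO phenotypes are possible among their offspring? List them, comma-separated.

B, AB

Gametes from I^A I^B × I^B I^B give offspring ABO genotypes I^A I^B, I^B I^B, i.e. phenotypes B, AB.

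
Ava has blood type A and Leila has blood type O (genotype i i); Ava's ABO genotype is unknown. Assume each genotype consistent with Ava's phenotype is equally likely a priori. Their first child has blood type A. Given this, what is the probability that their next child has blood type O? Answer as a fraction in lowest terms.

Possible genotypes: Ava ∈ {I^A I^A, I^A i}; Leila ∈ {i i}.
Weight each parental genotype pair by prior × P(type-A child):
  I^A I^A × i i: posterior weight 2/3; P(next child type O) = 0.
  I^A i × i i: posterior weight 1/3; P(next child type O) = 1/2.
Weighted sum = 1/6.

1/6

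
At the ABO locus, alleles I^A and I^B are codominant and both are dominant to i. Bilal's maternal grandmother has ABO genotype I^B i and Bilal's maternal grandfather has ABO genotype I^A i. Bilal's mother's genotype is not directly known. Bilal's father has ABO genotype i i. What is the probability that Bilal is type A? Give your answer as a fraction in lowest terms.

1/4

Bilal's mother's ABO genotype from I^B i × I^A i: 1/4 I^A I^B, 1/4 I^A i, 1/4 I^B i, 1/4 i i.
Crossing each possibility with the father i i and summing P(type A): 1/4·1/2 + 1/4·1/2 + 1/4·0 + 1/4·0 = 1/4.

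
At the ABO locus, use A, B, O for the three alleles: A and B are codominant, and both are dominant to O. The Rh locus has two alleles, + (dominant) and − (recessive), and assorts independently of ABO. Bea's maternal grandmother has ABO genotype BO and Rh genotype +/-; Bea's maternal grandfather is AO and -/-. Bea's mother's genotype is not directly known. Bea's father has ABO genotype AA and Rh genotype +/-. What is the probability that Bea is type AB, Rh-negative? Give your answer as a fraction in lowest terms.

3/32

Bea's mother's ABO genotype from BO × AO: 1/4 AB, 1/4 AO, 1/4 BO, 1/4 OO.
Crossing each possibility with the father AA and summing P(type AB): 1/4·1/2 + 1/4·0 + 1/4·1/2 + 1/4·0 = 1/4.
Similarly for Rh via the mother's Rh distribution: P(Rh-) = 3/8.
Independent loci: 1/4 × 3/8 = 3/32.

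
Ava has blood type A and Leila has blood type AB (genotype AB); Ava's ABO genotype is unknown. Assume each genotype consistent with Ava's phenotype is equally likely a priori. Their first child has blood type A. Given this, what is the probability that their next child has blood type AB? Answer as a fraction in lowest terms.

3/8

Possible genotypes: Ava ∈ {AA, AO}; Leila ∈ {AB}.
Weight each parental genotype pair by prior × P(type-A child):
  AA × AB: posterior weight 1/2; P(next child type AB) = 1/2.
  AO × AB: posterior weight 1/2; P(next child type AB) = 1/4.
Weighted sum = 3/8.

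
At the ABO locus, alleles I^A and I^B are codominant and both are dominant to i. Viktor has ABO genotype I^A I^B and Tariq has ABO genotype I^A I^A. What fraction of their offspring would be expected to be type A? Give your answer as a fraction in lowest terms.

1/2

ABO cross I^A I^B × I^A I^A → offspring phenotypes: 1/2 A, 1/2 AB.
So P(type A) = 1/2.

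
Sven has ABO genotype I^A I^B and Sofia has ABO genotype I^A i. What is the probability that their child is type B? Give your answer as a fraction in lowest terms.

ABO cross I^A I^B × I^A i → offspring phenotypes: 1/2 A, 1/4 B, 1/4 AB.
So P(type B) = 1/4.

1/4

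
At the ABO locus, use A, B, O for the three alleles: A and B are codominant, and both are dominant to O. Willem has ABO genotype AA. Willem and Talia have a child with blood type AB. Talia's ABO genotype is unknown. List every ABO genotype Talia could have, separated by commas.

AB, BB, BO

For each candidate genotype of Talia, check whether crossing it with AA can produce every observed child phenotype.
  AA → possible child types {A} ✗
  AB → possible child types {A, AB} ✓
  AO → possible child types {A} ✗
  BB → possible child types {AB} ✓
  BO → possible child types {A, AB} ✓
  OO → possible child types {A} ✗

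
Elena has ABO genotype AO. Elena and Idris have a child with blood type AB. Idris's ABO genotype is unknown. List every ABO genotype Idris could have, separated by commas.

For each candidate genotype of Idris, check whether crossing it with AO can produce every observed child phenotype.
  AA → possible child types {A} ✗
  AB → possible child types {A, B, AB} ✓
  AO → possible child types {O, A} ✗
  BB → possible child types {B, AB} ✓
  BO → possible child types {O, A, B, AB} ✓
  OO → possible child types {O, A} ✗

AB, BB, BO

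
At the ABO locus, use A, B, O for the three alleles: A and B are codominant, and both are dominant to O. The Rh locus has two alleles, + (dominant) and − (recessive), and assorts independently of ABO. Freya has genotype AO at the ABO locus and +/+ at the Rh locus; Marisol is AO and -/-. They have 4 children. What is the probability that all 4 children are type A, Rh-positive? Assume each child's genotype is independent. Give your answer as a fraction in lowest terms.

ABO cross AO × AO → 1/4 O, 3/4 A.
Rh cross +/+ × -/- → 1 Rh+; so P(type A, Rh-positive) = 3/4 × 1 = 3/4 per child.
All 4 independent: (3/4)^4 = 81/256.

81/256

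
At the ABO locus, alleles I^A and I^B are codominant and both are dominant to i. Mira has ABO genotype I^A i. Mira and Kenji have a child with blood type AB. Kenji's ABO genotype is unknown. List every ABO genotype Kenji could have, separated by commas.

For each candidate genotype of Kenji, check whether crossing it with I^A i can produce every observed child phenotype.
  I^A I^A → possible child types {A} ✗
  I^A I^B → possible child types {A, B, AB} ✓
  I^A i → possible child types {O, A} ✗
  I^B I^B → possible child types {B, AB} ✓
  I^B i → possible child types {O, A, B, AB} ✓
  i i → possible child types {O, A} ✗

I^A I^B, I^B I^B, I^B i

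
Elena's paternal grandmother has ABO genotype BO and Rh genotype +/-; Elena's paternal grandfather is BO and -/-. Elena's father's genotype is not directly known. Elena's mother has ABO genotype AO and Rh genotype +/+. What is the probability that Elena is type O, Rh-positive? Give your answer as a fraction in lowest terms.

Elena's father's ABO genotype from BO × BO: 1/4 BB, 1/2 BO, 1/4 OO.
Crossing each possibility with the mother AO and summing P(type O): 1/4·0 + 1/2·1/4 + 1/4·1/2 = 1/4.
Similarly for Rh via the father's Rh distribution: P(Rh+) = 1.
Independent loci: 1/4 × 1 = 1/4.

1/4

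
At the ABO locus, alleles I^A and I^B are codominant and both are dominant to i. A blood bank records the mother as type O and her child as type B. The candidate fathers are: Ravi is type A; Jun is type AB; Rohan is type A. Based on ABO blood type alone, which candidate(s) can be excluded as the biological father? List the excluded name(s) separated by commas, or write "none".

Ravi, Rohan

A candidate is excluded only if no genotype consistent with his phenotype could produce a type B child with a type O mother.
Ravi (type A): no genotype consistent with that phenotype can produce a type-B child with a type-O mother.
Rohan (type A): no genotype consistent with that phenotype can produce a type-B child with a type-O mother.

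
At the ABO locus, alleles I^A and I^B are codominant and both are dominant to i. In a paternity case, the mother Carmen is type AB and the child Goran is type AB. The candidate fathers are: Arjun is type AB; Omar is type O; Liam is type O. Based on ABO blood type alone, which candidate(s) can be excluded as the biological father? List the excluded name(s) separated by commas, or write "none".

Omar, Liam

A candidate is excluded only if no genotype consistent with his phenotype could produce a type AB child with a type AB mother.
Omar (type O): no genotype consistent with that phenotype can produce a type-AB child with a type-AB mother.
Liam (type O): no genotype consistent with that phenotype can produce a type-AB child with a type-AB mother.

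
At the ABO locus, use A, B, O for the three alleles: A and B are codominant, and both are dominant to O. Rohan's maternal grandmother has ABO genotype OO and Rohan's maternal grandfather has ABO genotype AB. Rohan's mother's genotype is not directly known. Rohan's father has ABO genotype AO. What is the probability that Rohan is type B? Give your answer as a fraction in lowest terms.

1/8

Rohan's mother's ABO genotype from OO × AB: 1/2 AO, 1/2 BO.
Crossing each possibility with the father AO and summing P(type B): 1/2·0 + 1/2·1/4 = 1/8.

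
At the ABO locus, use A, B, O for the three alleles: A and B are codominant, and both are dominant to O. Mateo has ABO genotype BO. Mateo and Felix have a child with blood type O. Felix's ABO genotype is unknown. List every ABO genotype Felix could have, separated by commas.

AO, BO, OO

For each candidate genotype of Felix, check whether crossing it with BO can produce every observed child phenotype.
  AA → possible child types {A, AB} ✗
  AB → possible child types {A, B, AB} ✗
  AO → possible child types {O, A, B, AB} ✓
  BB → possible child types {B} ✗
  BO → possible child types {O, B} ✓
  OO → possible child types {O, B} ✓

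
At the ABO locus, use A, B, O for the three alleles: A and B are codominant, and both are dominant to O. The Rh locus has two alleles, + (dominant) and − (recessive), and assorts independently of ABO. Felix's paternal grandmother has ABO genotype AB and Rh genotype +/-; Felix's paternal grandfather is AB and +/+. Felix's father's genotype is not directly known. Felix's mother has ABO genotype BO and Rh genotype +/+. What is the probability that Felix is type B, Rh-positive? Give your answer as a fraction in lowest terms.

Felix's father's ABO genotype from AB × AB: 1/4 AA, 1/2 AB, 1/4 BB.
Crossing each possibility with the mother BO and summing P(type B): 1/4·0 + 1/2·1/2 + 1/4·1 = 1/2.
Similarly for Rh via the father's Rh distribution: P(Rh+) = 1.
Independent loci: 1/2 × 1 = 1/2.

1/2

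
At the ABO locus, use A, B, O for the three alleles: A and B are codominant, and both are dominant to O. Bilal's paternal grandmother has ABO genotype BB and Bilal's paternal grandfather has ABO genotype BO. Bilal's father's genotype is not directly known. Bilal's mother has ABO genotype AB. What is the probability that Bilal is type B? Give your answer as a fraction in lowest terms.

1/2

Bilal's father's ABO genotype from BB × BO: 1/2 BB, 1/2 BO.
Crossing each possibility with the mother AB and summing P(type B): 1/2·1/2 + 1/2·1/2 = 1/2.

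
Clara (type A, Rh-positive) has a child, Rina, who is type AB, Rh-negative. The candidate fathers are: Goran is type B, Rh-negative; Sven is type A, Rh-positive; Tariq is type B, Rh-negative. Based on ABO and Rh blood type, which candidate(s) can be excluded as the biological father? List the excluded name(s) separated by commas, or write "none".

A candidate is excluded only if no genotype consistent with his phenotype could produce a type AB, Rh-negative child with a type A, Rh-positive mother.
Sven (type A, Rh+): no genotype consistent with that phenotype can produce a type-AB Rh- child with a type-A mother.

Sven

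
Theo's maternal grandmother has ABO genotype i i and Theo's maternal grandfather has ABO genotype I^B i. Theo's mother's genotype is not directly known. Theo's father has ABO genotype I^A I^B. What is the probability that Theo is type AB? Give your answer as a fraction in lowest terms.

1/8

Theo's mother's ABO genotype from i i × I^B i: 1/2 I^B i, 1/2 i i.
Crossing each possibility with the father I^A I^B and summing P(type AB): 1/2·1/4 + 1/2·0 = 1/8.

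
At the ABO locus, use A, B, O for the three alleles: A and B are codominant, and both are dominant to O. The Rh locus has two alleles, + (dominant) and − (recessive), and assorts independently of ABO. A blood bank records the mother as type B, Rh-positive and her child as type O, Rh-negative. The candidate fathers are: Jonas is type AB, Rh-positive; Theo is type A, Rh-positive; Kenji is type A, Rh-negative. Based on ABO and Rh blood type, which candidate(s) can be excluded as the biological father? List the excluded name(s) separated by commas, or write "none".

Jonas

A candidate is excluded only if no genotype consistent with his phenotype could produce a type O, Rh-negative child with a type B, Rh-positive mother.
Jonas (type AB, Rh+): no genotype consistent with that phenotype can produce a type-O Rh- child with a type-B mother.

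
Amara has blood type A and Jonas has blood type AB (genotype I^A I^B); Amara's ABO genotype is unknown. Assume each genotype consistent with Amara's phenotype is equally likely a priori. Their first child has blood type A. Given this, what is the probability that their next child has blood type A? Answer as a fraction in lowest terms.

1/2

Possible genotypes: Amara ∈ {I^A I^A, I^A i}; Jonas ∈ {I^A I^B}.
Weight each parental genotype pair by prior × P(type-A child):
  I^A I^A × I^A I^B: posterior weight 1/2; P(next child type A) = 1/2.
  I^A i × I^A I^B: posterior weight 1/2; P(next child type A) = 1/2.
Weighted sum = 1/2.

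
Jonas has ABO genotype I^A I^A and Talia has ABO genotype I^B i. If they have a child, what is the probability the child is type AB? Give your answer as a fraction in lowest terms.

1/2

ABO cross I^A I^A × I^B i → offspring phenotypes: 1/2 A, 1/2 AB.
So P(type AB) = 1/2.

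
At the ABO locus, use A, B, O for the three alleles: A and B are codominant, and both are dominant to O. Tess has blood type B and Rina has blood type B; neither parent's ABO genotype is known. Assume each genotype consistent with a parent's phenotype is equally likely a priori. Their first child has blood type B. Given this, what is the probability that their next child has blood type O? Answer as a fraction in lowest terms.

1/20

Possible genotypes: Tess ∈ {BB, BO}; Rina ∈ {BB, BO}.
Weight each parental genotype pair by prior × P(type-B child):
  BB × BB: posterior weight 4/15; P(next child type O) = 0.
  BB × BO: posterior weight 4/15; P(next child type O) = 0.
  BO × BB: posterior weight 4/15; P(next child type O) = 0.
  BO × BO: posterior weight 1/5; P(next child type O) = 1/4.
Weighted sum = 1/20.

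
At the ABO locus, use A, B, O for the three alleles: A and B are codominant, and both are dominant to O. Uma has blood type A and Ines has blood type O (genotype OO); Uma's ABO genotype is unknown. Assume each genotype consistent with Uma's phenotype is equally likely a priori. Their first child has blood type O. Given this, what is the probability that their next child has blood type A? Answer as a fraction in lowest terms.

1/2

Possible genotypes: Uma ∈ {AA, AO}; Ines ∈ {OO}.
Weight each parental genotype pair by prior × P(type-O child):
  AO × OO: posterior weight 1; P(next child type A) = 1/2.
Weighted sum = 1/2.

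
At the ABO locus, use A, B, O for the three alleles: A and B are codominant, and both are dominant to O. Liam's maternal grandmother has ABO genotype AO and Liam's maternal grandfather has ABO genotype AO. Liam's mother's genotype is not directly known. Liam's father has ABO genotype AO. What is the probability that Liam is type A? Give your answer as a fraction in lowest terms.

Liam's mother's ABO genotype from AO × AO: 1/4 AA, 1/2 AO, 1/4 OO.
Crossing each possibility with the father AO and summing P(type A): 1/4·1 + 1/2·3/4 + 1/4·1/2 = 3/4.

3/4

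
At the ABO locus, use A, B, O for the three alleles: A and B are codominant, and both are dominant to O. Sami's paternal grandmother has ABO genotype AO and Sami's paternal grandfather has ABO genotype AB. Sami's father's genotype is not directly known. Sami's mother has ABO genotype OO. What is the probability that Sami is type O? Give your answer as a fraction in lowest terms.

Sami's father's ABO genotype from AO × AB: 1/4 AA, 1/4 AB, 1/4 AO, 1/4 BO.
Crossing each possibility with the mother OO and summing P(type O): 1/4·0 + 1/4·0 + 1/4·1/2 + 1/4·1/2 = 1/4.

1/4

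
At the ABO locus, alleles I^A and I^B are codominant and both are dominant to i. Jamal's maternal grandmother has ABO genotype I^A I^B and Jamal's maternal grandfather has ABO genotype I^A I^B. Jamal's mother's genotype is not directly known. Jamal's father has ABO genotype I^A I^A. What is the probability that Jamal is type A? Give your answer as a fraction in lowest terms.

Jamal's mother's ABO genotype from I^A I^B × I^A I^B: 1/4 I^A I^A, 1/2 I^A I^B, 1/4 I^B I^B.
Crossing each possibility with the father I^A I^A and summing P(type A): 1/4·1 + 1/2·1/2 + 1/4·0 = 1/2.

1/2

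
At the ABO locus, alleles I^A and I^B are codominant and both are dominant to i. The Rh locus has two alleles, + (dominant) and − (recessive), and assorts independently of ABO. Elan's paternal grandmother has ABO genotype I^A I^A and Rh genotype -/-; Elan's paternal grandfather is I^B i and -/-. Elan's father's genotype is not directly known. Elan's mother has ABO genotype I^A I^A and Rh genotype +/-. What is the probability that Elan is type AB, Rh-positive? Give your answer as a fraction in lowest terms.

Elan's father's ABO genotype from I^A I^A × I^B i: 1/2 I^A I^B, 1/2 I^A i.
Crossing each possibility with the mother I^A I^A and summing P(type AB): 1/2·1/2 + 1/2·0 = 1/4.
Similarly for Rh via the father's Rh distribution: P(Rh+) = 1/2.
Independent loci: 1/4 × 1/2 = 1/8.

1/8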